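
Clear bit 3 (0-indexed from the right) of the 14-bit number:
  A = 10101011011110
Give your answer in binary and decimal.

Mask = ~(1 << 3) = 11111111110111
Bit 3 of A is 1, so AND-ing with the mask clears it to 0.
  10101011011110
& 11111111110111
----------------
  10101011010110

Answer: 10101011010110 (10966)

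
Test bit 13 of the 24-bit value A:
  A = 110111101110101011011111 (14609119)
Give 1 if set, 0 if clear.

Bit 13 is the 14th from the right.
  110111101110101011011111
            ^
That bit is 1.

Answer: 1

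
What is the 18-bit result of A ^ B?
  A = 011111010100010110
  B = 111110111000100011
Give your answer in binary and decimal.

Apply ^ to each column (1 where bits differ):
  011111010100010110
^ 111110111000100011
--------------------
  100001101100110101

Answer: 100001101100110101 (138037)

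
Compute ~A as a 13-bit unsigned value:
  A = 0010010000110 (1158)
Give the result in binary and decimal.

Flip each bit (0->1, 1->0):
  0010010000110
  1101101111001

Answer: 1101101111001 (7033)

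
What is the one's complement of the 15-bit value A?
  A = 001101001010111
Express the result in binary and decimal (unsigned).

Flip each bit (0->1, 1->0):
  001101001010111
  110010110101000

Answer: 110010110101000 (26024)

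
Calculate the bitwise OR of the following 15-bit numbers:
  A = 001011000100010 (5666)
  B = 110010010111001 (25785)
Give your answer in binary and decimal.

Apply | to each column (1 where either bit is 1):
  001011000100010
| 110010010111001
-----------------
  111011010111011

Answer: 111011010111011 (30395)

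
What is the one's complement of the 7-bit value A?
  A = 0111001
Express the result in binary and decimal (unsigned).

Flip each bit (0->1, 1->0):
  0111001
  1000110

Answer: 1000110 (70)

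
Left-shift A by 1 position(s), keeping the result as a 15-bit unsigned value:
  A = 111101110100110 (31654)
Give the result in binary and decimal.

Shift left by 1: drop the top 1 bit(s), append 1 zero(s) on the right.
  111101110100110  ->  discard [1], keep [11101110100110], append 0
= 111011101001100

Answer: 111011101001100 (30540)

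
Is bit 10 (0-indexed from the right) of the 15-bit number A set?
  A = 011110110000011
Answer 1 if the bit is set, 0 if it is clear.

Bit 10 is the 11th from the right.
  011110110000011
      ^
That bit is 1.

Answer: 1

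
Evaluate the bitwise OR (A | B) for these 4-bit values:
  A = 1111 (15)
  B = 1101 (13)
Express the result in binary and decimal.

Apply | to each column (1 where either bit is 1):
  1111
| 1101
------
  1111

Answer: 1111 (15)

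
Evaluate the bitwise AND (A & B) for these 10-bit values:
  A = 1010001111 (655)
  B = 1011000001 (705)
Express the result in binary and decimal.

Apply & to each column (1 only where both bits are 1):
  1010001111
& 1011000001
------------
  1010000001

Answer: 1010000001 (641)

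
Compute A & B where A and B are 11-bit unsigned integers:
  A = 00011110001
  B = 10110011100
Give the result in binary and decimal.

Apply & to each column (1 only where both bits are 1):
  00011110001
& 10110011100
-------------
  00010010000

Answer: 00010010000 (144)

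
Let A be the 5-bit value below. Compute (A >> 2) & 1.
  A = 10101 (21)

Bit 2 is the 3rd from the right.
  10101
    ^
That bit is 1.

Answer: 1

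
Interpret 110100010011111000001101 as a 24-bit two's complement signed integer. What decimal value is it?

MSB is 1, so the value is negative. Find the magnitude:
1. Invert bits:  001011101100000111110010
2. Add 1:        001011101100000111110011  = 3064307
3. Apply sign:   -3064307

Answer: -3064307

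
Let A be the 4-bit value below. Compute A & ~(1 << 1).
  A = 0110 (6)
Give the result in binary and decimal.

Mask = ~(1 << 1) = 1101
Bit 1 of A is 1, so AND-ing with the mask clears it to 0.
  0110
& 1101
------
  0100

Answer: 0100 (4)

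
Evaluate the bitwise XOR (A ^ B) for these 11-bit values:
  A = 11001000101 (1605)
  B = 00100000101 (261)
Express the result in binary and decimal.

Apply ^ to each column (1 where bits differ):
  11001000101
^ 00100000101
-------------
  11101000000

Answer: 11101000000 (1856)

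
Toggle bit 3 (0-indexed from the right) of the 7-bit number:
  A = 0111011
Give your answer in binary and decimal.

Mask = 1 << 3 = 0001000
Bit 3 of A is 1; XOR with the mask flips it to 0.
  0111011
^ 0001000
---------
  0110011

Answer: 0110011 (51)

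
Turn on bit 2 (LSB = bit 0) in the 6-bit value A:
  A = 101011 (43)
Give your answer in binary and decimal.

Mask = 1 << 2 = 000100
Bit 2 of A is 0, so OR-ing with the mask flips it to 1.
  101011
| 000100
--------
  101111

Answer: 101111 (47)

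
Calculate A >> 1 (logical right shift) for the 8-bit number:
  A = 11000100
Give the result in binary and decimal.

Logical shift right by 1: drop the bottom 1 bit(s), prepend 1 zero(s) on the left.
  11000100  ->  keep [1100010], discard [0], prepend 0
= 01100010

Answer: 01100010 (98)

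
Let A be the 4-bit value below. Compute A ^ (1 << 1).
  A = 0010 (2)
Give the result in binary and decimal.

Mask = 1 << 1 = 0010
Bit 1 of A is 1; XOR with the mask flips it to 0.
  0010
^ 0010
------
  0000

Answer: 0000 (0)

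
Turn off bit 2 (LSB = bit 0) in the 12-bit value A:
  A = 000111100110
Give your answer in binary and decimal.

Mask = ~(1 << 2) = 111111111011
Bit 2 of A is 1, so AND-ing with the mask clears it to 0.
  000111100110
& 111111111011
--------------
  000111100010

Answer: 000111100010 (482)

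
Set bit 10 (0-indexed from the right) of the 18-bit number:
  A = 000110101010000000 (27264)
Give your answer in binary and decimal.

Mask = 1 << 10 = 000000010000000000
Bit 10 of A is 0, so OR-ing with the mask flips it to 1.
  000110101010000000
| 000000010000000000
--------------------
  000110111010000000

Answer: 000110111010000000 (28288)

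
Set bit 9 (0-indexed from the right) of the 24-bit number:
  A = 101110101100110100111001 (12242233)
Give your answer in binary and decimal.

Mask = 1 << 9 = 000000000000001000000000
Bit 9 of A is 0, so OR-ing with the mask flips it to 1.
  101110101100110100111001
| 000000000000001000000000
--------------------------
  101110101100111100111001

Answer: 101110101100111100111001 (12242745)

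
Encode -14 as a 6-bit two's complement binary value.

1. Binary of +14:  001110
2. Invert bits:     110001
3. Add 1:           110010

Answer: 110010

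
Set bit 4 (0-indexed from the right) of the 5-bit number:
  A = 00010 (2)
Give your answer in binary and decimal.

Mask = 1 << 4 = 10000
Bit 4 of A is 0, so OR-ing with the mask flips it to 1.
  00010
| 10000
-------
  10010

Answer: 10010 (18)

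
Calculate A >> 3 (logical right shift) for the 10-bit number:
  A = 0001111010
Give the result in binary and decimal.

Logical shift right by 3: drop the bottom 3 bit(s), prepend 3 zero(s) on the left.
  0001111010  ->  keep [0001111], discard [010], prepend 000
= 0000001111

Answer: 0000001111 (15)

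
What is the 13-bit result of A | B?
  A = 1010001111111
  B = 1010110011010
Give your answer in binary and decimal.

Apply | to each column (1 where either bit is 1):
  1010001111111
| 1010110011010
---------------
  1010111111111

Answer: 1010111111111 (5631)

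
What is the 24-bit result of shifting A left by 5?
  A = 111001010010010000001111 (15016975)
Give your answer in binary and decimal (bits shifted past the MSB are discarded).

Shift left by 5: drop the top 5 bit(s), append 5 zero(s) on the right.
  111001010010010000001111  ->  discard [11100], keep [1010010010000001111], append 00000
= 101001001000000111100000

Answer: 101001001000000111100000 (10781152)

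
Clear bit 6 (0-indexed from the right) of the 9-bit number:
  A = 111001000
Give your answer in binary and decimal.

Mask = ~(1 << 6) = 110111111
Bit 6 of A is 1, so AND-ing with the mask clears it to 0.
  111001000
& 110111111
-----------
  110001000

Answer: 110001000 (392)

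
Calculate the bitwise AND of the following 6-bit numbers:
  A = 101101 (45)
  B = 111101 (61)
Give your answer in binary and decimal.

Apply & to each column (1 only where both bits are 1):
  101101
& 111101
--------
  101101

Answer: 101101 (45)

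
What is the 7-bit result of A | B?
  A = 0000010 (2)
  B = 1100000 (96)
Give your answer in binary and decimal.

Apply | to each column (1 where either bit is 1):
  0000010
| 1100000
---------
  1100010

Answer: 1100010 (98)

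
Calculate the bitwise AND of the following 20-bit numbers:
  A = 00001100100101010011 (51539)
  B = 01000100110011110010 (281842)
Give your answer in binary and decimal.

Apply & to each column (1 only where both bits are 1):
  00001100100101010011
& 01000100110011110010
----------------------
  00000100100001010010

Answer: 00000100100001010010 (18514)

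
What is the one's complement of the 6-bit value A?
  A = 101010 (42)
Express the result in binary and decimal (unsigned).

Flip each bit (0->1, 1->0):
  101010
  010101

Answer: 010101 (21)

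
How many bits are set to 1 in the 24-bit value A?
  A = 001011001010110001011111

001011001010110001011111
1-bits at positions (from bit 0 = LSB): 0, 1, 2, 3, 4, 6, 10, 11, 13, 15, 18, 19, 21
Count = 13

Answer: 13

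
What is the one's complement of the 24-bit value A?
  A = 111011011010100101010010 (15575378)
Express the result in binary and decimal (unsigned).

Flip each bit (0->1, 1->0):
  111011011010100101010010
  000100100101011010101101

Answer: 000100100101011010101101 (1201837)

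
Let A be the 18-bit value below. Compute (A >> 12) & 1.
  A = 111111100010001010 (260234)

Bit 12 is the 13th from the right.
  111111100010001010
       ^
That bit is 1.

Answer: 1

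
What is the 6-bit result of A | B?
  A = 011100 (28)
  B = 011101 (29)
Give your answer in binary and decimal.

Apply | to each column (1 where either bit is 1):
  011100
| 011101
--------
  011101

Answer: 011101 (29)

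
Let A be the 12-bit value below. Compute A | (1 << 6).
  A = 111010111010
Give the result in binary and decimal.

Mask = 1 << 6 = 000001000000
Bit 6 of A is 0, so OR-ing with the mask flips it to 1.
  111010111010
| 000001000000
--------------
  111011111010

Answer: 111011111010 (3834)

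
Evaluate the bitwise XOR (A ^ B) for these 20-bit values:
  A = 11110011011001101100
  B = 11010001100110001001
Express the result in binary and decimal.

Apply ^ to each column (1 where bits differ):
  11110011011001101100
^ 11010001100110001001
----------------------
  00100010111111100101

Answer: 00100010111111100101 (143333)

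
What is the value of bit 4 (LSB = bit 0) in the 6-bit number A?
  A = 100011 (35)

Bit 4 is the 5th from the right.
  100011
   ^
That bit is 0.

Answer: 0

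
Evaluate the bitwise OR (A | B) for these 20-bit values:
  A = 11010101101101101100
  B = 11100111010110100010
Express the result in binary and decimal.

Apply | to each column (1 where either bit is 1):
  11010101101101101100
| 11100111010110100010
----------------------
  11110111111111101110

Answer: 11110111111111101110 (1015790)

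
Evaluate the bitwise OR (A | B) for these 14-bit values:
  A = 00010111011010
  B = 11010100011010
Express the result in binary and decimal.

Apply | to each column (1 where either bit is 1):
  00010111011010
| 11010100011010
----------------
  11010111011010

Answer: 11010111011010 (13786)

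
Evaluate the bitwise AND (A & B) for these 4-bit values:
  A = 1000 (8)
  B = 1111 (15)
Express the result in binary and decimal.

Apply & to each column (1 only where both bits are 1):
  1000
& 1111
------
  1000

Answer: 1000 (8)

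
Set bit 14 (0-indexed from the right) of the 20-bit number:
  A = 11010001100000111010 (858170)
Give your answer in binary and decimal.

Mask = 1 << 14 = 00000100000000000000
Bit 14 of A is 0, so OR-ing with the mask flips it to 1.
  11010001100000111010
| 00000100000000000000
----------------------
  11010101100000111010

Answer: 11010101100000111010 (874554)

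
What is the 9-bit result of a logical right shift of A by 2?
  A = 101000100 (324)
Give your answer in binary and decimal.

Logical shift right by 2: drop the bottom 2 bit(s), prepend 2 zero(s) on the left.
  101000100  ->  keep [1010001], discard [00], prepend 00
= 001010001

Answer: 001010001 (81)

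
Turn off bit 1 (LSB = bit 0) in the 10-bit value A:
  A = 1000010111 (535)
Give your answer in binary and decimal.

Mask = ~(1 << 1) = 1111111101
Bit 1 of A is 1, so AND-ing with the mask clears it to 0.
  1000010111
& 1111111101
------------
  1000010101

Answer: 1000010101 (533)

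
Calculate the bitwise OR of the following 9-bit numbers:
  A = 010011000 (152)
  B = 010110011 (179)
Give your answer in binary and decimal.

Apply | to each column (1 where either bit is 1):
  010011000
| 010110011
-----------
  010111011

Answer: 010111011 (187)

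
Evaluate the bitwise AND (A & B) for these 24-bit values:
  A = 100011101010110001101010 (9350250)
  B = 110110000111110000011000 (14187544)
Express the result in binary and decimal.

Apply & to each column (1 only where both bits are 1):
  100011101010110001101010
& 110110000111110000011000
--------------------------
  100010000010110000001000

Answer: 100010000010110000001000 (8924168)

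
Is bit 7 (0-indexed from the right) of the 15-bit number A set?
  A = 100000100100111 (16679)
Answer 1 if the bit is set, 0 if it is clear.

Bit 7 is the 8th from the right.
  100000100100111
         ^
That bit is 0.

Answer: 0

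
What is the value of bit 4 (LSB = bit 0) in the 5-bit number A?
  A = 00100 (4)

Bit 4 is the 5th from the right.
  00100
  ^
That bit is 0.

Answer: 0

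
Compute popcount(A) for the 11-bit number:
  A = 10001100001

10001100001
1-bits at positions (from bit 0 = LSB): 0, 5, 6, 10
Count = 4

Answer: 4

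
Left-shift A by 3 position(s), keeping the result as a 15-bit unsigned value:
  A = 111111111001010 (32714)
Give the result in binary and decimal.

Shift left by 3: drop the top 3 bit(s), append 3 zero(s) on the right.
  111111111001010  ->  discard [111], keep [111111001010], append 000
= 111111001010000

Answer: 111111001010000 (32336)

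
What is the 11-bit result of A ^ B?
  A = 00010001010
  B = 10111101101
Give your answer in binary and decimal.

Apply ^ to each column (1 where bits differ):
  00010001010
^ 10111101101
-------------
  10101100111

Answer: 10101100111 (1383)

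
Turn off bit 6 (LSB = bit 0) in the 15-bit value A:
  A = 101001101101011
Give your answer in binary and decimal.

Mask = ~(1 << 6) = 111111110111111
Bit 6 of A is 1, so AND-ing with the mask clears it to 0.
  101001101101011
& 111111110111111
-----------------
  101001100101011

Answer: 101001100101011 (21291)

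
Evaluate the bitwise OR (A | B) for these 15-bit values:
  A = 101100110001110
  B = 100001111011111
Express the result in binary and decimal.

Apply | to each column (1 where either bit is 1):
  101100110001110
| 100001111011111
-----------------
  101101111011111

Answer: 101101111011111 (23519)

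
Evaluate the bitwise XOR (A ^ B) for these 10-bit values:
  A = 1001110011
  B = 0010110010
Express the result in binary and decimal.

Apply ^ to each column (1 where bits differ):
  1001110011
^ 0010110010
------------
  1011000001

Answer: 1011000001 (705)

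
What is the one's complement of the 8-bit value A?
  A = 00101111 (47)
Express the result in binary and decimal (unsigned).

Flip each bit (0->1, 1->0):
  00101111
  11010000

Answer: 11010000 (208)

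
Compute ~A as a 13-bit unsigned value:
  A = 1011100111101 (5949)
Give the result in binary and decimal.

Flip each bit (0->1, 1->0):
  1011100111101
  0100011000010

Answer: 0100011000010 (2242)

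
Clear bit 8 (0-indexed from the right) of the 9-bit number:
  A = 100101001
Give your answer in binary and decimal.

Mask = ~(1 << 8) = 011111111
Bit 8 of A is 1, so AND-ing with the mask clears it to 0.
  100101001
& 011111111
-----------
  000101001

Answer: 000101001 (41)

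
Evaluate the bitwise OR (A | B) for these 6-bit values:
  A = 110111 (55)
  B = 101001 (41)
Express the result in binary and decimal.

Apply | to each column (1 where either bit is 1):
  110111
| 101001
--------
  111111

Answer: 111111 (63)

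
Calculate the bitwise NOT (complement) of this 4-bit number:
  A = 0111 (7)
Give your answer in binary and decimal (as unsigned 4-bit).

Flip each bit (0->1, 1->0):
  0111
  1000

Answer: 1000 (8)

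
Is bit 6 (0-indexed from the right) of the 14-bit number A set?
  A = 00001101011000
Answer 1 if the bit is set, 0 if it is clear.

Bit 6 is the 7th from the right.
  00001101011000
         ^
That bit is 1.

Answer: 1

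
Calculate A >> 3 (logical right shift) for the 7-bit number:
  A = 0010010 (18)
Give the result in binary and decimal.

Logical shift right by 3: drop the bottom 3 bit(s), prepend 3 zero(s) on the left.
  0010010  ->  keep [0010], discard [010], prepend 000
= 0000010

Answer: 0000010 (2)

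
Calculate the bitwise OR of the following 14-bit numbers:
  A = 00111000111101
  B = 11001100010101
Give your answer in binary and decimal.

Apply | to each column (1 where either bit is 1):
  00111000111101
| 11001100010101
----------------
  11111100111101

Answer: 11111100111101 (16189)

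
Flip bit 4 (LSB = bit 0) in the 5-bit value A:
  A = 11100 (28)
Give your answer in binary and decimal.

Mask = 1 << 4 = 10000
Bit 4 of A is 1; XOR with the mask flips it to 0.
  11100
^ 10000
-------
  01100

Answer: 01100 (12)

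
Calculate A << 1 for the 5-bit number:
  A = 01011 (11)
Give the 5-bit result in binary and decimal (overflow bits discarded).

Shift left by 1: drop the top 1 bit(s), append 1 zero(s) on the right.
  01011  ->  discard [0], keep [1011], append 0
= 10110

Answer: 10110 (22)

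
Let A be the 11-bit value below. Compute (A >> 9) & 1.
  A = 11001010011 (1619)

Bit 9 is the 10th from the right.
  11001010011
   ^
That bit is 1.

Answer: 1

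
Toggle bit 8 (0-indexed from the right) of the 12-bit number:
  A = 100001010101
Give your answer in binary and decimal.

Mask = 1 << 8 = 000100000000
Bit 8 of A is 0; XOR with the mask flips it to 1.
  100001010101
^ 000100000000
--------------
  100101010101

Answer: 100101010101 (2389)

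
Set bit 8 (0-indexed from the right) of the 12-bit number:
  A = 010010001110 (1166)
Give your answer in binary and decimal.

Mask = 1 << 8 = 000100000000
Bit 8 of A is 0, so OR-ing with the mask flips it to 1.
  010010001110
| 000100000000
--------------
  010110001110

Answer: 010110001110 (1422)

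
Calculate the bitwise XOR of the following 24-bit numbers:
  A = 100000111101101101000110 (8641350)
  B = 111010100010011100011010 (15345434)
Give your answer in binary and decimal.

Apply ^ to each column (1 where bits differ):
  100000111101101101000110
^ 111010100010011100011010
--------------------------
  011010011111110001011100

Answer: 011010011111110001011100 (6945884)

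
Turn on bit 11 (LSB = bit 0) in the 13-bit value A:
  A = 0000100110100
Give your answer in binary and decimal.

Mask = 1 << 11 = 0100000000000
Bit 11 of A is 0, so OR-ing with the mask flips it to 1.
  0000100110100
| 0100000000000
---------------
  0100100110100

Answer: 0100100110100 (2356)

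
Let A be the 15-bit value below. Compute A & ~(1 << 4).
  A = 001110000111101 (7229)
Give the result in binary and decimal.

Mask = ~(1 << 4) = 111111111101111
Bit 4 of A is 1, so AND-ing with the mask clears it to 0.
  001110000111101
& 111111111101111
-----------------
  001110000101101

Answer: 001110000101101 (7213)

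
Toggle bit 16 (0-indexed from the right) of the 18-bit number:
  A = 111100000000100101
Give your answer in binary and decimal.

Mask = 1 << 16 = 010000000000000000
Bit 16 of A is 1; XOR with the mask flips it to 0.
  111100000000100101
^ 010000000000000000
--------------------
  101100000000100101

Answer: 101100000000100101 (180261)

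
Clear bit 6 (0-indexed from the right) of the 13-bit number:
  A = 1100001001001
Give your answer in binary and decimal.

Mask = ~(1 << 6) = 1111110111111
Bit 6 of A is 1, so AND-ing with the mask clears it to 0.
  1100001001001
& 1111110111111
---------------
  1100000001001

Answer: 1100000001001 (6153)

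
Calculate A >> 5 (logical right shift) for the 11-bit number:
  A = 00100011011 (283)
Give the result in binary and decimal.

Logical shift right by 5: drop the bottom 5 bit(s), prepend 5 zero(s) on the left.
  00100011011  ->  keep [001000], discard [11011], prepend 00000
= 00000001000

Answer: 00000001000 (8)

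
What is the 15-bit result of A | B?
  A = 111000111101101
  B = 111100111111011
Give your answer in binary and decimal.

Apply | to each column (1 where either bit is 1):
  111000111101101
| 111100111111011
-----------------
  111100111111111

Answer: 111100111111111 (31231)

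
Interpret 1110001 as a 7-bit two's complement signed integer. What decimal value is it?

MSB is 1, so the value is negative. Find the magnitude:
1. Invert bits:  0001110
2. Add 1:        0001111  = 15
3. Apply sign:   -15

Answer: -15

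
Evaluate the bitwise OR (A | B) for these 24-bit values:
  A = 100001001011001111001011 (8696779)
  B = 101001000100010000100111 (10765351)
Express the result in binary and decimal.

Apply | to each column (1 where either bit is 1):
  100001001011001111001011
| 101001000100010000100111
--------------------------
  101001001111011111101111

Answer: 101001001111011111101111 (10811375)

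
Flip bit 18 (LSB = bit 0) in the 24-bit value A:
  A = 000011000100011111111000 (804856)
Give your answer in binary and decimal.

Mask = 1 << 18 = 000001000000000000000000
Bit 18 of A is 1; XOR with the mask flips it to 0.
  000011000100011111111000
^ 000001000000000000000000
--------------------------
  000010000100011111111000

Answer: 000010000100011111111000 (542712)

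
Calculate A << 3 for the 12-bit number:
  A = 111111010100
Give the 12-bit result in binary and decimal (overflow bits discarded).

Shift left by 3: drop the top 3 bit(s), append 3 zero(s) on the right.
  111111010100  ->  discard [111], keep [111010100], append 000
= 111010100000

Answer: 111010100000 (3744)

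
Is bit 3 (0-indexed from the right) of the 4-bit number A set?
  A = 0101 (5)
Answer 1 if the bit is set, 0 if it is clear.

Bit 3 is the 4th from the right.
  0101
  ^
That bit is 0.

Answer: 0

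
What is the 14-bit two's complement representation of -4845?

1. Binary of +4845:  01001011101101
2. Invert bits:     10110100010010
3. Add 1:           10110100010011

Answer: 10110100010011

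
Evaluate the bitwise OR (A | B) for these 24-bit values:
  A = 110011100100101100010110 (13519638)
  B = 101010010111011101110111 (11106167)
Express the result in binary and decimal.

Apply | to each column (1 where either bit is 1):
  110011100100101100010110
| 101010010111011101110111
--------------------------
  111011110111111101110111

Answer: 111011110111111101110111 (15695735)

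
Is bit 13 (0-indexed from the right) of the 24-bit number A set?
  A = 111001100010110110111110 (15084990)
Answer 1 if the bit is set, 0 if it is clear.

Bit 13 is the 14th from the right.
  111001100010110110111110
            ^
That bit is 1.

Answer: 1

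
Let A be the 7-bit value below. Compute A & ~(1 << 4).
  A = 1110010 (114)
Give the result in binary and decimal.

Mask = ~(1 << 4) = 1101111
Bit 4 of A is 1, so AND-ing with the mask clears it to 0.
  1110010
& 1101111
---------
  1100010

Answer: 1100010 (98)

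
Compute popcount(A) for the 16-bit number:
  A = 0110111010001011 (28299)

0110111010001011
1-bits at positions (from bit 0 = LSB): 0, 1, 3, 7, 9, 10, 11, 13, 14
Count = 9

Answer: 9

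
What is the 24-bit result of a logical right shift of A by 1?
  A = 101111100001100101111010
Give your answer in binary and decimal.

Logical shift right by 1: drop the bottom 1 bit(s), prepend 1 zero(s) on the left.
  101111100001100101111010  ->  keep [10111110000110010111101], discard [0], prepend 0
= 010111110000110010111101

Answer: 010111110000110010111101 (6229181)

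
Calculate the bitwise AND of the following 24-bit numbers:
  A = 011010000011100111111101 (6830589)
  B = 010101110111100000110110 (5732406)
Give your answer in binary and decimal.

Apply & to each column (1 only where both bits are 1):
  011010000011100111111101
& 010101110111100000110110
--------------------------
  010000000011100000110100

Answer: 010000000011100000110100 (4208692)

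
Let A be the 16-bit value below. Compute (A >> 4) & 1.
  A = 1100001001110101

Bit 4 is the 5th from the right.
  1100001001110101
             ^
That bit is 1.

Answer: 1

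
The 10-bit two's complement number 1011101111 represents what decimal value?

MSB is 1, so the value is negative. Find the magnitude:
1. Invert bits:  0100010000
2. Add 1:        0100010001  = 273
3. Apply sign:   -273

Answer: -273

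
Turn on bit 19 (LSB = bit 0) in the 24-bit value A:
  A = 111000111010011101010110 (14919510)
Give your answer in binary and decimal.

Mask = 1 << 19 = 000010000000000000000000
Bit 19 of A is 0, so OR-ing with the mask flips it to 1.
  111000111010011101010110
| 000010000000000000000000
--------------------------
  111010111010011101010110

Answer: 111010111010011101010110 (15443798)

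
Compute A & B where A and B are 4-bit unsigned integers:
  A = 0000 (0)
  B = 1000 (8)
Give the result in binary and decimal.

Apply & to each column (1 only where both bits are 1):
  0000
& 1000
------
  0000

Answer: 0000 (0)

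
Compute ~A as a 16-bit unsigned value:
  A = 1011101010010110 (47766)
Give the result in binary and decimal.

Flip each bit (0->1, 1->0):
  1011101010010110
  0100010101101001

Answer: 0100010101101001 (17769)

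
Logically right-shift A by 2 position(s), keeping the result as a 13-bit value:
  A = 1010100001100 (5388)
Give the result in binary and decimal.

Logical shift right by 2: drop the bottom 2 bit(s), prepend 2 zero(s) on the left.
  1010100001100  ->  keep [10101000011], discard [00], prepend 00
= 0010101000011

Answer: 0010101000011 (1347)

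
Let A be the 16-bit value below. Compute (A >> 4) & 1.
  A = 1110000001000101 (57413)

Bit 4 is the 5th from the right.
  1110000001000101
             ^
That bit is 0.

Answer: 0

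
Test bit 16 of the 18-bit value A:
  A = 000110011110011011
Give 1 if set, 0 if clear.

Bit 16 is the 17th from the right.
  000110011110011011
   ^
That bit is 0.

Answer: 0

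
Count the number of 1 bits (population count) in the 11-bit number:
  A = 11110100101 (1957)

11110100101
1-bits at positions (from bit 0 = LSB): 0, 2, 5, 7, 8, 9, 10
Count = 7

Answer: 7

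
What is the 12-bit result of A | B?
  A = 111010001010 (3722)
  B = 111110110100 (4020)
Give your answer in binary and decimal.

Apply | to each column (1 where either bit is 1):
  111010001010
| 111110110100
--------------
  111110111110

Answer: 111110111110 (4030)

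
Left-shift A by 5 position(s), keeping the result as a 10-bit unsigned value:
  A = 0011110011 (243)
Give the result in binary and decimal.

Shift left by 5: drop the top 5 bit(s), append 5 zero(s) on the right.
  0011110011  ->  discard [00111], keep [10011], append 00000
= 1001100000

Answer: 1001100000 (608)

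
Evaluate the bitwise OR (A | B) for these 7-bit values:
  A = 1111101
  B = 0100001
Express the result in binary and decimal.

Apply | to each column (1 where either bit is 1):
  1111101
| 0100001
---------
  1111101

Answer: 1111101 (125)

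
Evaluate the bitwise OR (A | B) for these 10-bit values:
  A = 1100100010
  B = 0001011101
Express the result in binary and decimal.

Apply | to each column (1 where either bit is 1):
  1100100010
| 0001011101
------------
  1101111111

Answer: 1101111111 (895)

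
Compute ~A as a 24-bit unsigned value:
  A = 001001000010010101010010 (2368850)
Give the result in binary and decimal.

Flip each bit (0->1, 1->0):
  001001000010010101010010
  110110111101101010101101

Answer: 110110111101101010101101 (14408365)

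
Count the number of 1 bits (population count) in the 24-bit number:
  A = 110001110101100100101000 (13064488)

110001110101100100101000
1-bits at positions (from bit 0 = LSB): 3, 5, 8, 11, 12, 14, 16, 17, 18, 22, 23
Count = 11

Answer: 11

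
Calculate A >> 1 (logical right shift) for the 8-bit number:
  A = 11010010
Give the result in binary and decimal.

Logical shift right by 1: drop the bottom 1 bit(s), prepend 1 zero(s) on the left.
  11010010  ->  keep [1101001], discard [0], prepend 0
= 01101001

Answer: 01101001 (105)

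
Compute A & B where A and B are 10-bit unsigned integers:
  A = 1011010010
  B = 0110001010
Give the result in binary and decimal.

Apply & to each column (1 only where both bits are 1):
  1011010010
& 0110001010
------------
  0010000010

Answer: 0010000010 (130)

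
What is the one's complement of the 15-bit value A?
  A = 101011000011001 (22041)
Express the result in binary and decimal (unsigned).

Flip each bit (0->1, 1->0):
  101011000011001
  010100111100110

Answer: 010100111100110 (10726)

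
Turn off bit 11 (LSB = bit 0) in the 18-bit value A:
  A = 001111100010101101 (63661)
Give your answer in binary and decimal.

Mask = ~(1 << 11) = 111111011111111111
Bit 11 of A is 1, so AND-ing with the mask clears it to 0.
  001111100010101101
& 111111011111111111
--------------------
  001111000010101101

Answer: 001111000010101101 (61613)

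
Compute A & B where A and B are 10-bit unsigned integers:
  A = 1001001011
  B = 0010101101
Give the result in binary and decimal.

Apply & to each column (1 only where both bits are 1):
  1001001011
& 0010101101
------------
  0000001001

Answer: 0000001001 (9)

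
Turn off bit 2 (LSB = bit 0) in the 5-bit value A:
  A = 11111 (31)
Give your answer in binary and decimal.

Mask = ~(1 << 2) = 11011
Bit 2 of A is 1, so AND-ing with the mask clears it to 0.
  11111
& 11011
-------
  11011

Answer: 11011 (27)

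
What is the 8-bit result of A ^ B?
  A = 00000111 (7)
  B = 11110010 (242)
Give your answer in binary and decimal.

Apply ^ to each column (1 where bits differ):
  00000111
^ 11110010
----------
  11110101

Answer: 11110101 (245)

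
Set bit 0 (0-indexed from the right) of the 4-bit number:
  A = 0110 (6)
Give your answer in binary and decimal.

Mask = 1 << 0 = 0001
Bit 0 of A is 0, so OR-ing with the mask flips it to 1.
  0110
| 0001
------
  0111

Answer: 0111 (7)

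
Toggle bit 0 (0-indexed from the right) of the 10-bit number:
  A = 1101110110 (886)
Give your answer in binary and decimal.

Mask = 1 << 0 = 0000000001
Bit 0 of A is 0; XOR with the mask flips it to 1.
  1101110110
^ 0000000001
------------
  1101110111

Answer: 1101110111 (887)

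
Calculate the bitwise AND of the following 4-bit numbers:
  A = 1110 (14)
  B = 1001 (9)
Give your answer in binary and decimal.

Apply & to each column (1 only where both bits are 1):
  1110
& 1001
------
  1000

Answer: 1000 (8)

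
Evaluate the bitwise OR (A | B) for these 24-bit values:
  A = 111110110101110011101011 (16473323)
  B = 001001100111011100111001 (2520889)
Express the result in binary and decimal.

Apply | to each column (1 where either bit is 1):
  111110110101110011101011
| 001001100111011100111001
--------------------------
  111111110111111111111011

Answer: 111111110111111111111011 (16744443)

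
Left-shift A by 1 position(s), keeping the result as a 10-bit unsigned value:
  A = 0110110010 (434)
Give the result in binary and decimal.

Shift left by 1: drop the top 1 bit(s), append 1 zero(s) on the right.
  0110110010  ->  discard [0], keep [110110010], append 0
= 1101100100

Answer: 1101100100 (868)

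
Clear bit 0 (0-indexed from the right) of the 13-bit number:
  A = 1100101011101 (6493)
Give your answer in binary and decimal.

Mask = ~(1 << 0) = 1111111111110
Bit 0 of A is 1, so AND-ing with the mask clears it to 0.
  1100101011101
& 1111111111110
---------------
  1100101011100

Answer: 1100101011100 (6492)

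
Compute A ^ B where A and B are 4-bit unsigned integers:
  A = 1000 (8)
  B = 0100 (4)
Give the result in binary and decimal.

Apply ^ to each column (1 where bits differ):
  1000
^ 0100
------
  1100

Answer: 1100 (12)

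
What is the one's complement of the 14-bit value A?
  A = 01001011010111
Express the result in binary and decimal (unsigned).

Flip each bit (0->1, 1->0):
  01001011010111
  10110100101000

Answer: 10110100101000 (11560)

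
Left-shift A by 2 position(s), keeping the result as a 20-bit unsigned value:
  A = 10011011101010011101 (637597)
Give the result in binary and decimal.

Shift left by 2: drop the top 2 bit(s), append 2 zero(s) on the right.
  10011011101010011101  ->  discard [10], keep [011011101010011101], append 00
= 01101110101001110100

Answer: 01101110101001110100 (453236)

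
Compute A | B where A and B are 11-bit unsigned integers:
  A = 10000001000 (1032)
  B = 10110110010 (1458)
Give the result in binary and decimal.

Apply | to each column (1 where either bit is 1):
  10000001000
| 10110110010
-------------
  10110111010

Answer: 10110111010 (1466)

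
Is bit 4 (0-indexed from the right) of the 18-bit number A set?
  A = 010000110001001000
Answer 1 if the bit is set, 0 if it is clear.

Bit 4 is the 5th from the right.
  010000110001001000
               ^
That bit is 0.

Answer: 0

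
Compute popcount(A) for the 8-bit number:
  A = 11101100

11101100
1-bits at positions (from bit 0 = LSB): 2, 3, 5, 6, 7
Count = 5

Answer: 5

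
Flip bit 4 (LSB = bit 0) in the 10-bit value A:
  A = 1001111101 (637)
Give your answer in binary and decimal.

Mask = 1 << 4 = 0000010000
Bit 4 of A is 1; XOR with the mask flips it to 0.
  1001111101
^ 0000010000
------------
  1001101101

Answer: 1001101101 (621)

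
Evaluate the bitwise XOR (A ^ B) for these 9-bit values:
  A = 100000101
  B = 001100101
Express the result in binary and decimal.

Apply ^ to each column (1 where bits differ):
  100000101
^ 001100101
-----------
  101100000

Answer: 101100000 (352)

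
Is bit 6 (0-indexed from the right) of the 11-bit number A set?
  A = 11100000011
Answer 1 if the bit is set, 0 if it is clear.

Bit 6 is the 7th from the right.
  11100000011
      ^
That bit is 0.

Answer: 0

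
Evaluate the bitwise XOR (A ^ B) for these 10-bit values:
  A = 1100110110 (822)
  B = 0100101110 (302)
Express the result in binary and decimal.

Apply ^ to each column (1 where bits differ):
  1100110110
^ 0100101110
------------
  1000011000

Answer: 1000011000 (536)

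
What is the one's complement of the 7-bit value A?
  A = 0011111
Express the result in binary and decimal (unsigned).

Flip each bit (0->1, 1->0):
  0011111
  1100000

Answer: 1100000 (96)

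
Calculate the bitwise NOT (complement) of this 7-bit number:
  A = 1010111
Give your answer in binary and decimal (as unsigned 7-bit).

Flip each bit (0->1, 1->0):
  1010111
  0101000

Answer: 0101000 (40)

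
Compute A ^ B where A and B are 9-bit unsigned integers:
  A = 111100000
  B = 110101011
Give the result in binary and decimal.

Apply ^ to each column (1 where bits differ):
  111100000
^ 110101011
-----------
  001001011

Answer: 001001011 (75)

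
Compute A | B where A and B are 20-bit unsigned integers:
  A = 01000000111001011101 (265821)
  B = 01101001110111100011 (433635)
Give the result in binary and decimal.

Apply | to each column (1 where either bit is 1):
  01000000111001011101
| 01101001110111100011
----------------------
  01101001111111111111

Answer: 01101001111111111111 (434175)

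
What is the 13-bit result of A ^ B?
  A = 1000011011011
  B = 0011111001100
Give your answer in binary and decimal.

Apply ^ to each column (1 where bits differ):
  1000011011011
^ 0011111001100
---------------
  1011100010111

Answer: 1011100010111 (5911)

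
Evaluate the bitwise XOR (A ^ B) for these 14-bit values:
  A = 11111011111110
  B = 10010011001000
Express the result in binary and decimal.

Apply ^ to each column (1 where bits differ):
  11111011111110
^ 10010011001000
----------------
  01101000110110

Answer: 01101000110110 (6710)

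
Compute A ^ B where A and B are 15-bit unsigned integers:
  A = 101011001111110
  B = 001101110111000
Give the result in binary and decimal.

Apply ^ to each column (1 where bits differ):
  101011001111110
^ 001101110111000
-----------------
  100110111000110

Answer: 100110111000110 (19910)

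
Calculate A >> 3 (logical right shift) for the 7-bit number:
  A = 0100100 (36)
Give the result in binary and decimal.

Logical shift right by 3: drop the bottom 3 bit(s), prepend 3 zero(s) on the left.
  0100100  ->  keep [0100], discard [100], prepend 000
= 0000100

Answer: 0000100 (4)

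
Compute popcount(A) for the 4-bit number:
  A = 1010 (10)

1010
1-bits at positions (from bit 0 = LSB): 1, 3
Count = 2

Answer: 2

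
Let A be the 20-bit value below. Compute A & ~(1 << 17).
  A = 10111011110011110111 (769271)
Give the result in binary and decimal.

Mask = ~(1 << 17) = 11011111111111111111
Bit 17 of A is 1, so AND-ing with the mask clears it to 0.
  10111011110011110111
& 11011111111111111111
----------------------
  10011011110011110111

Answer: 10011011110011110111 (638199)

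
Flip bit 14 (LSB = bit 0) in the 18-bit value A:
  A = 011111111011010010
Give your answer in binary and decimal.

Mask = 1 << 14 = 000100000000000000
Bit 14 of A is 1; XOR with the mask flips it to 0.
  011111111011010010
^ 000100000000000000
--------------------
  011011111011010010

Answer: 011011111011010010 (114386)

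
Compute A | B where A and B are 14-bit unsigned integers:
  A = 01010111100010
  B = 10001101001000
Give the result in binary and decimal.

Apply | to each column (1 where either bit is 1):
  01010111100010
| 10001101001000
----------------
  11011111101010

Answer: 11011111101010 (14314)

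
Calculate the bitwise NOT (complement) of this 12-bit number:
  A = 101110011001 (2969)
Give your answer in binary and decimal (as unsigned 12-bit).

Flip each bit (0->1, 1->0):
  101110011001
  010001100110

Answer: 010001100110 (1126)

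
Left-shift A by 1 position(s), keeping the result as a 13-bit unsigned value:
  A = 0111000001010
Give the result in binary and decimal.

Shift left by 1: drop the top 1 bit(s), append 1 zero(s) on the right.
  0111000001010  ->  discard [0], keep [111000001010], append 0
= 1110000010100

Answer: 1110000010100 (7188)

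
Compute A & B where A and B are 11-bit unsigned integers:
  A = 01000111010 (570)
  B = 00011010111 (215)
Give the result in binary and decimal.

Apply & to each column (1 only where both bits are 1):
  01000111010
& 00011010111
-------------
  00000010010

Answer: 00000010010 (18)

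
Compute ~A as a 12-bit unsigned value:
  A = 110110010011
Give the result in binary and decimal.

Flip each bit (0->1, 1->0):
  110110010011
  001001101100

Answer: 001001101100 (620)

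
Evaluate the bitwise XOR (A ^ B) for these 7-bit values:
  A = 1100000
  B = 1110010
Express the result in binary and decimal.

Apply ^ to each column (1 where bits differ):
  1100000
^ 1110010
---------
  0010010

Answer: 0010010 (18)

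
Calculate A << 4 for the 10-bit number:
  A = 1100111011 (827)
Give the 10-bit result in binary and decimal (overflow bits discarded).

Shift left by 4: drop the top 4 bit(s), append 4 zero(s) on the right.
  1100111011  ->  discard [1100], keep [111011], append 0000
= 1110110000

Answer: 1110110000 (944)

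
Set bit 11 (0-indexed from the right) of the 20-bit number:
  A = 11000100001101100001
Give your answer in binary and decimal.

Mask = 1 << 11 = 00000000100000000000
Bit 11 of A is 0, so OR-ing with the mask flips it to 1.
  11000100001101100001
| 00000000100000000000
----------------------
  11000100101101100001

Answer: 11000100101101100001 (805729)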